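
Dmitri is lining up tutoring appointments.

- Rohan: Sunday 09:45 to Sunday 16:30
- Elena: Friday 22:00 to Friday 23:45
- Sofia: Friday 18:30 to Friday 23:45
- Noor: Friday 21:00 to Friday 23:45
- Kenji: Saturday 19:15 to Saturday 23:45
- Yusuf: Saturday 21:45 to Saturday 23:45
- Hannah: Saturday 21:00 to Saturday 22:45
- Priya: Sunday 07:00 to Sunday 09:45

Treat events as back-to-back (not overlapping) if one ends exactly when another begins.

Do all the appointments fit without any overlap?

No

Sorted by start: Sofia, Noor, Elena, Kenji, Hannah, Yusuf, Priya, Rohan.
Noor starts before Sofia ends → Sofia and Noor overlap.
That's a conflict, so the schedule is not conflict-free.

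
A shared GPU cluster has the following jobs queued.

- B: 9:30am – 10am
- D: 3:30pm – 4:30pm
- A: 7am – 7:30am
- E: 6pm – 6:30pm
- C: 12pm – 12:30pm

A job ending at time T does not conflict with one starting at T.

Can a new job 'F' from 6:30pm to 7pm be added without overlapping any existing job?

A: ends 7:30am at or before F starts 6:30pm → clear.
B: ends 10am at or before F starts 6:30pm → clear.
C: ends 12:30pm at or before F starts 6:30pm → clear.
D: ends 4:30pm at or before F starts 6:30pm → clear.
E: ends 6:30pm at or before F starts 6:30pm → clear.

Yes — the slot is free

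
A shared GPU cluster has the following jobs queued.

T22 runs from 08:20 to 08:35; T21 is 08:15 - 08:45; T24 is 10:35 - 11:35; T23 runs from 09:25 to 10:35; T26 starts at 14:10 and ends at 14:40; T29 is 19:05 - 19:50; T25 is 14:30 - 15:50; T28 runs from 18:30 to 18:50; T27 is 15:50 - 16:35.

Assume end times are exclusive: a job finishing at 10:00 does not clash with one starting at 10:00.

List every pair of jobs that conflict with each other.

Check each pair: they overlap iff neither finishes before the other starts.
Sorted by start: T21, T22, T23, T24, T26, T25, T27, T28, T29.
T22 starts before T21 ends → T21 and T22 overlap.
T23 starts after T21 ends; T21 is clear from here.
T23 starts after T22 ends; T22 is clear from here.
T24 starts exactly when T23 ends (back-to-back, no overlap); T23 is clear from here.
T26 starts after T24 ends; T24 is clear from here.
T25 starts before T26 ends → T26 and T25 overlap.
T27 starts after T26 ends; T26 is clear from here.
T27 starts exactly when T25 ends (back-to-back, no overlap); T25 is clear from here.
T28 starts after T27 ends; T27 is clear from here.
T29 starts after T28 ends.

T21 & T22, T25 & T26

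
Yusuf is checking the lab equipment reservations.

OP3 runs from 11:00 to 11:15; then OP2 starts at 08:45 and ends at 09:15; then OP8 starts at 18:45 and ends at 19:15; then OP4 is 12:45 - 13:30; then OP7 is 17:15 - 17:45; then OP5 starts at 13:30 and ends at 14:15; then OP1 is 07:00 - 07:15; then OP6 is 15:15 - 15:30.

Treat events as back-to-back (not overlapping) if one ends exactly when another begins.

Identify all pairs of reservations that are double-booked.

none

Sorted by start: OP1, OP2, OP3, OP4, OP5, OP6, OP7, OP8.
OP2 starts after OP1 ends, so OP1 has no further overlaps.
OP3 starts after OP2 ends, so OP2 has no further overlaps.
OP4 starts after OP3 ends, so OP3 has no further overlaps.
OP5 starts exactly when OP4 ends (back-to-back, no overlap), so OP4 has no further overlaps.
OP6 starts after OP5 ends, so OP5 has no further overlaps.
OP7 starts after OP6 ends, so OP6 has no further overlaps.
OP8 starts after OP7 ends.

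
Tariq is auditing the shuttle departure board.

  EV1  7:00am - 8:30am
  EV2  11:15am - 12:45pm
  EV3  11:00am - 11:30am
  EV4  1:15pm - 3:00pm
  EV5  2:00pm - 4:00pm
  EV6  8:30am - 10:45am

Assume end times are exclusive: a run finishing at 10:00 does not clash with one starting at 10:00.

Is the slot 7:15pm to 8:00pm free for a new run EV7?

EV1: ends 8:30am at or before EV7 starts 7:15pm → clear.
EV6: ends 10:45am at or before EV7 starts 7:15pm → clear.
EV3: ends 11:30am at or before EV7 starts 7:15pm → clear.
EV2: ends 12:45pm at or before EV7 starts 7:15pm → clear.
EV4: ends 3:00pm at or before EV7 starts 7:15pm → clear.
EV5: ends 4:00pm at or before EV7 starts 7:15pm → clear.

Yes — the slot is free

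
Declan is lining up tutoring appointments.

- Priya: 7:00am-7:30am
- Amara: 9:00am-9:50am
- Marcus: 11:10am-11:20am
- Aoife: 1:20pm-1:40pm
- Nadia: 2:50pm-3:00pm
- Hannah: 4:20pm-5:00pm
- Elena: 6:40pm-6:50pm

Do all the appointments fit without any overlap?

Yes

Sorted by start: Priya, Amara, Marcus, Aoife, Nadia, Hannah, Elena.
Amara starts after Priya ends; Priya is clear from here.
Marcus starts after Amara ends; Amara is clear from here.
Aoife starts after Marcus ends; Marcus is clear from here.
Nadia starts after Aoife ends; Aoife is clear from here.
Hannah starts after Nadia ends; Nadia is clear from here.
Elena starts after Hannah ends.
Every pair is clear; the schedule has no overlaps.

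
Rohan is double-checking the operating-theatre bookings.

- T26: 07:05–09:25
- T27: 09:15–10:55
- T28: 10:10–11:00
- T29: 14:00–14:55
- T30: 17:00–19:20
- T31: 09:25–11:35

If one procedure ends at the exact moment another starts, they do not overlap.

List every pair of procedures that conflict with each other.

T26 & T27, T27 & T28, T27 & T31, T28 & T31

Sorted by start: T26, T27, T31, T28, T29, T30.
T27 starts before T26 ends → T26 and T27 overlap.
T31 starts exactly when T26 ends (back-to-back, no overlap), so T26 has no further overlaps.
T31 starts before T27 ends → T27 and T31 overlap.
T28 starts before T27 ends → T27 and T28 overlap.
T29 starts after T27 ends, so T27 has no further overlaps.
T28 starts before T31 ends → T31 and T28 overlap.
T29 starts after T31 ends, so T31 has no further overlaps.
T29 starts after T28 ends, so T28 has no further overlaps.
T30 starts after T29 ends.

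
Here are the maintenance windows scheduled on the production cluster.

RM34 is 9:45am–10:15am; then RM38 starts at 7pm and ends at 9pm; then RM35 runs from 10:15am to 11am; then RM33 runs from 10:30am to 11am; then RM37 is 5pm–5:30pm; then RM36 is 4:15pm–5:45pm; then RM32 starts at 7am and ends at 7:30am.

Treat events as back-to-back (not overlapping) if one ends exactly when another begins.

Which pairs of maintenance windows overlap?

Check each pair: they overlap iff neither finishes before the other starts.
Sorted by start: RM32, RM34, RM35, RM33, RM36, RM37, RM38.
RM34 starts after RM32 ends; RM32 is clear from here.
RM35 starts exactly when RM34 ends (back-to-back, no overlap); RM34 is clear from here.
RM33 starts before RM35 ends → RM35 and RM33 overlap.
RM36 starts after RM35 ends; RM35 is clear from here.
RM36 starts after RM33 ends; RM33 is clear from here.
RM37 starts before RM36 ends → RM36 and RM37 overlap.
RM38 starts after RM36 ends.
RM38 starts after RM37 ends.

RM33 & RM35, RM36 & RM37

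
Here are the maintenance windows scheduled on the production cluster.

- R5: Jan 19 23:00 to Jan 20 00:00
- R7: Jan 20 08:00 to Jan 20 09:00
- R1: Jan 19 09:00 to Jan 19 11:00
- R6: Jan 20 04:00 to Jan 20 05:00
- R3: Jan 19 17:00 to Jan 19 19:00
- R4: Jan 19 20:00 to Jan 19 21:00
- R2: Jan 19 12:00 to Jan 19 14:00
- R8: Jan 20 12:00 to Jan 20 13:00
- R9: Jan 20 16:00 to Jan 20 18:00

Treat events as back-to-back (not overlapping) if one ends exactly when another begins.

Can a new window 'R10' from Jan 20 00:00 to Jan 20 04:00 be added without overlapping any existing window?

R1: ends Jan 19 11:00 at or before R10 starts Jan 20 00:00 → clear.
R2: ends Jan 19 14:00 at or before R10 starts Jan 20 00:00 → clear.
R3: ends Jan 19 19:00 at or before R10 starts Jan 20 00:00 → clear.
R4: ends Jan 19 21:00 at or before R10 starts Jan 20 00:00 → clear.
R5: ends Jan 20 00:00 at or before R10 starts Jan 20 00:00 → clear.
R6: starts Jan 20 04:00 at or after R10 ends Jan 20 04:00 → clear.
R7: starts Jan 20 08:00 at or after R10 ends Jan 20 04:00 → clear.
R8: starts Jan 20 12:00 at or after R10 ends Jan 20 04:00 → clear.
R9: starts Jan 20 16:00 at or after R10 ends Jan 20 04:00 → clear.

Yes — the slot is free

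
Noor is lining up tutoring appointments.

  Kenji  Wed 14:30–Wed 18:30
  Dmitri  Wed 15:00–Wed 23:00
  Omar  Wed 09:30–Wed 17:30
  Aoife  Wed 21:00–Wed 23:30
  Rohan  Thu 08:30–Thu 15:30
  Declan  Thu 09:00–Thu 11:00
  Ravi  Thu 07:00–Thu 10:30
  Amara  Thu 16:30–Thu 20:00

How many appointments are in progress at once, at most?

3

Walk through starts and ends in time order (an end at T is processed before a start at T):
Wed 09:30 start Omar → 1
Wed 14:30 start Kenji → 2
Wed 15:00 start Dmitri → 3
Wed 17:30 end Omar → 2
Wed 18:30 end Kenji → 1
Wed 21:00 start Aoife → 2
Wed 23:00 end Dmitri → 1
Wed 23:30 end Aoife → 0
Thu 07:00 start Ravi → 1
Thu 08:30 start Rohan → 2
Thu 09:00 start Declan → 3
Thu 10:30 end Ravi → 2
Thu 11:00 end Declan → 1
Thu 15:30 end Rohan → 0
Thu 16:30 start Amara → 1
Thu 20:00 end Amara → 0
Peak is 3, at Wed 15:00 (Dmitri, Kenji, Omar).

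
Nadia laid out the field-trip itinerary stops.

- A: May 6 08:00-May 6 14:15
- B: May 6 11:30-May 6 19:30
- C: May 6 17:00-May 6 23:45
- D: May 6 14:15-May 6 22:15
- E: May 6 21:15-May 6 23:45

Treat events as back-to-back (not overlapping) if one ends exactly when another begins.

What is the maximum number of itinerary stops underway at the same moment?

3

Sort all start/end points and keep a running count:
May 6 08:00 start A → 1
May 6 11:30 start B → 2
May 6 14:15 end A → 1
May 6 14:15 start D → 2
May 6 17:00 start C → 3
May 6 19:30 end B → 2
May 6 21:15 start E → 3
May 6 22:15 end D → 2
May 6 23:45 end C → 1
May 6 23:45 end E → 0
Peak is 3, at May 6 17:00 (B, C, D).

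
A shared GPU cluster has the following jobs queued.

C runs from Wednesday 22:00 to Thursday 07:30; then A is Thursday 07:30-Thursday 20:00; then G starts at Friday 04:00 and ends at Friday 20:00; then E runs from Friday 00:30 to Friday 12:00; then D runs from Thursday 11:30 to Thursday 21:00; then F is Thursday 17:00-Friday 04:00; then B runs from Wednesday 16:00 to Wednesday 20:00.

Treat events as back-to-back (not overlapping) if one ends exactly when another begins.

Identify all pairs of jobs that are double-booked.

A & D, A & F, D & F, E & F, E & G

Sorted by start: B, C, A, D, F, E, G.
C starts after B ends, so nothing later overlaps B either.
A starts exactly when C ends (back-to-back, no overlap), so nothing later overlaps C either.
D starts before A ends → A and D overlap.
F starts before A ends → A and F overlap.
E starts after A ends, so nothing later overlaps A either.
F starts before D ends → D and F overlap.
E starts after D ends, so nothing later overlaps D either.
E starts before F ends → F and E overlap.
G starts exactly when F ends (back-to-back, no overlap).
G starts before E ends → E and G overlap.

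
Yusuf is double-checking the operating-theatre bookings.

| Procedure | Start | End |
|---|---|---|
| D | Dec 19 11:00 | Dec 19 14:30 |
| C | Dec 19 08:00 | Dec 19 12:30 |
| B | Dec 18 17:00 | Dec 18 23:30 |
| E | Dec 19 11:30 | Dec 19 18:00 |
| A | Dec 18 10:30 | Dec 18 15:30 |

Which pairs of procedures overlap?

Two intervals overlap when each starts before the other ends.
Sorted by start: A, B, C, D, E.
B starts after A ends, so nothing later overlaps A either.
C starts after B ends, so nothing later overlaps B either.
D starts before C ends → C and D overlap.
E starts before C ends → C and E overlap.
E starts before D ends → D and E overlap.

C & D, C & E, D & E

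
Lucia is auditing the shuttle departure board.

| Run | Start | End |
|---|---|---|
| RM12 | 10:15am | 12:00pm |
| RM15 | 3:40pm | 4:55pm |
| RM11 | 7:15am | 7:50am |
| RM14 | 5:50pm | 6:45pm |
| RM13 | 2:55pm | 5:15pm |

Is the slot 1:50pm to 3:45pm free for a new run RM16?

RM11: ends 7:50am at or before RM16 starts 1:50pm → clear.
RM12: ends 12:00pm at or before RM16 starts 1:50pm → clear.
RM13: starts 2:55pm before RM16 ends 3:45pm, and ends 5:15pm after RM16 starts 1:50pm → overlap.
RM15: starts 3:40pm before RM16 ends 3:45pm, and ends 4:55pm after RM16 starts 1:50pm → overlap.
RM14: starts 5:50pm at or after RM16 ends 3:45pm → clear.
RM16 overlaps RM13, RM15.

No — it overlaps RM13, RM15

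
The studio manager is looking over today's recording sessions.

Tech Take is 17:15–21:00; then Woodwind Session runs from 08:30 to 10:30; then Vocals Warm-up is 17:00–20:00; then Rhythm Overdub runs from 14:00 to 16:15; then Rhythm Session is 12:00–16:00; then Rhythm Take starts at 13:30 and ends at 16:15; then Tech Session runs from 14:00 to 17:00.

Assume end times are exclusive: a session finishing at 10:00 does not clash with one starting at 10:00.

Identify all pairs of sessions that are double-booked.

Two intervals overlap when each starts before the other ends.
Sorted by start: Woodwind Session, Rhythm Session, Rhythm Take, Tech Session, Rhythm Overdub, Vocals Warm-up, Tech Take.
Rhythm Session starts after Woodwind Session ends — done with Woodwind Session.
Rhythm Take starts before Rhythm Session ends → Rhythm Session and Rhythm Take overlap.
Tech Session starts before Rhythm Session ends → Rhythm Session and Tech Session overlap.
Rhythm Overdub starts before Rhythm Session ends → Rhythm Session and Rhythm Overdub overlap.
Vocals Warm-up starts after Rhythm Session ends — done with Rhythm Session.
Tech Session starts before Rhythm Take ends → Rhythm Take and Tech Session overlap.
Rhythm Overdub starts before Rhythm Take ends → Rhythm Take and Rhythm Overdub overlap.
Vocals Warm-up starts after Rhythm Take ends — done with Rhythm Take.
Rhythm Overdub starts before Tech Session ends → Tech Session and Rhythm Overdub overlap.
Vocals Warm-up starts exactly when Tech Session ends (back-to-back, no overlap) — done with Tech Session.
Vocals Warm-up starts after Rhythm Overdub ends — done with Rhythm Overdub.
Tech Take starts before Vocals Warm-up ends → Vocals Warm-up and Tech Take overlap.

Rhythm Overdub & Rhythm Session, Rhythm Overdub & Rhythm Take, Rhythm Overdub & Tech Session, Rhythm Session & Rhythm Take, Rhythm Session & Tech Session, Rhythm Take & Tech Session, Tech Take & Vocals Warm-up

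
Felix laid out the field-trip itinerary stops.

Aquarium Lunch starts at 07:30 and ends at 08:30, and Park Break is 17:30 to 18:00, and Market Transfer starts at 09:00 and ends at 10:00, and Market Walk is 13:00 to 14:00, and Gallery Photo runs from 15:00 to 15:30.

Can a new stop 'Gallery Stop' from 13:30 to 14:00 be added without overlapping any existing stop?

No — it overlaps Market Walk

Aquarium Lunch: ends 08:30 at or before Gallery Stop starts 13:30 → clear.
Market Transfer: ends 10:00 at or before Gallery Stop starts 13:30 → clear.
Market Walk: starts 13:00 before Gallery Stop ends 14:00, and ends 14:00 after Gallery Stop starts 13:30 → overlap.
Gallery Photo: starts 15:00 at or after Gallery Stop ends 14:00 → clear.
Park Break: starts 17:30 at or after Gallery Stop ends 14:00 → clear.
Gallery Stop overlaps Market Walk.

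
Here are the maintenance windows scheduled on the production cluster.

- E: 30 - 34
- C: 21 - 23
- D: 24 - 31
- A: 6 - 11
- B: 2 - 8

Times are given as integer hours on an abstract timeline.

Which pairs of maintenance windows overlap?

A & B, D & E

Sorted by start: B, A, C, D, E.
A starts before B ends → B and A overlap.
C starts after B ends — done with B.
C starts after A ends — done with A.
D starts after C ends — done with C.
E starts before D ends → D and E overlap.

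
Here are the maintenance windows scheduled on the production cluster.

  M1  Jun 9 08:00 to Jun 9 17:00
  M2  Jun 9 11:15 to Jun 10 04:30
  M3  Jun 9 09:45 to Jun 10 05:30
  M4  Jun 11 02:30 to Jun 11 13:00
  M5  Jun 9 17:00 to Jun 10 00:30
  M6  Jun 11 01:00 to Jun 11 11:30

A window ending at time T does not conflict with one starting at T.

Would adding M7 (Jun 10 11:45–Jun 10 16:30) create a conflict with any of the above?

M1: ends Jun 9 17:00 at or before M7 starts Jun 10 11:45 → clear.
M3: ends Jun 10 05:30 at or before M7 starts Jun 10 11:45 → clear.
M2: ends Jun 10 04:30 at or before M7 starts Jun 10 11:45 → clear.
M5: ends Jun 10 00:30 at or before M7 starts Jun 10 11:45 → clear.
M6: starts Jun 11 01:00 at or after M7 ends Jun 10 16:30 → clear.
M4: starts Jun 11 02:30 at or after M7 ends Jun 10 16:30 → clear.

No — it doesn't clash with anything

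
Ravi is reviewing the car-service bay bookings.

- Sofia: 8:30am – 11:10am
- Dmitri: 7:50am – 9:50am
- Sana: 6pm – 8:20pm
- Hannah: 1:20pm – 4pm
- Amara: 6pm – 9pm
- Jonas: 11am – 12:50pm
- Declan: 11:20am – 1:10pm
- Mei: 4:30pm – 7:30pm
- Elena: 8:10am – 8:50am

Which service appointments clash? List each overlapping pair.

Amara & Mei, Amara & Sana, Declan & Jonas, Dmitri & Elena, Dmitri & Sofia, Elena & Sofia, Jonas & Sofia, Mei & Sana

Sorted by start: Dmitri, Elena, Sofia, Jonas, Declan, Hannah, Mei, Sana, Amara.
Elena starts before Dmitri ends → Dmitri and Elena overlap.
Sofia starts before Dmitri ends → Dmitri and Sofia overlap.
Jonas starts after Dmitri ends — done with Dmitri.
Sofia starts before Elena ends → Elena and Sofia overlap.
Jonas starts after Elena ends — done with Elena.
Jonas starts before Sofia ends → Sofia and Jonas overlap.
Declan starts after Sofia ends — done with Sofia.
Declan starts before Jonas ends → Jonas and Declan overlap.
Hannah starts after Jonas ends — done with Jonas.
Hannah starts after Declan ends — done with Declan.
Mei starts after Hannah ends — done with Hannah.
Sana starts before Mei ends → Mei and Sana overlap.
Amara starts before Mei ends → Mei and Amara overlap.
Amara starts before Sana ends → Sana and Amara overlap.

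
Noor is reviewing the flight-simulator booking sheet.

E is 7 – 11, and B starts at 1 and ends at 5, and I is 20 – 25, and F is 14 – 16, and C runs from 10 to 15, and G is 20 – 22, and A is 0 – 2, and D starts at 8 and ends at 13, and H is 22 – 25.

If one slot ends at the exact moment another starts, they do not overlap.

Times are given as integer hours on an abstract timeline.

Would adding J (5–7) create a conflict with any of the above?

No — it doesn't clash with anything

A: ends 2 at or before J starts 5 → clear.
B: ends 5 at or before J starts 5 → clear.
E: starts 7 at or after J ends 7 → clear.
D: starts 8 at or after J ends 7 → clear.
C: starts 10 at or after J ends 7 → clear.
F: starts 14 at or after J ends 7 → clear.
G: starts 20 at or after J ends 7 → clear.
I: starts 20 at or after J ends 7 → clear.
H: starts 22 at or after J ends 7 → clear.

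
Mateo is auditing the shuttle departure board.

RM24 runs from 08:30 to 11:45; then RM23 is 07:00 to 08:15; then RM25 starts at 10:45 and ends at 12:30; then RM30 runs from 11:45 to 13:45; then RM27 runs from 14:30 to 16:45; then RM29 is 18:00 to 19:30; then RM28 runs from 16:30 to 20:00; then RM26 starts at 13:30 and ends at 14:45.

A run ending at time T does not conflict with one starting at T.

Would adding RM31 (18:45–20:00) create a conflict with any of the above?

RM23: ends 08:15 at or before RM31 starts 18:45 → clear.
RM24: ends 11:45 at or before RM31 starts 18:45 → clear.
RM25: ends 12:30 at or before RM31 starts 18:45 → clear.
RM30: ends 13:45 at or before RM31 starts 18:45 → clear.
RM26: ends 14:45 at or before RM31 starts 18:45 → clear.
RM27: ends 16:45 at or before RM31 starts 18:45 → clear.
RM28: starts 16:30 before RM31 ends 20:00, and ends 20:00 after RM31 starts 18:45 → overlap.
RM29: starts 18:00 before RM31 ends 20:00, and ends 19:30 after RM31 starts 18:45 → overlap.
RM31 overlaps RM28, RM29.

Yes — it overlaps RM28, RM29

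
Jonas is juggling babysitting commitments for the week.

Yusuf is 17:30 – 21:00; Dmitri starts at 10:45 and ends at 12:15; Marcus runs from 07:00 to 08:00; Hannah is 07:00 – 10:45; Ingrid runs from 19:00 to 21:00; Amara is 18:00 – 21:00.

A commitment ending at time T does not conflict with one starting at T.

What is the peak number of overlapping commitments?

3

Sweep the timeline, counting +1 at each start and −1 at each end (ends before starts at a tie):
07:00 start Hannah → 1
07:00 start Marcus → 2
08:00 end Marcus → 1
10:45 end Hannah → 0
10:45 start Dmitri → 1
12:15 end Dmitri → 0
17:30 start Yusuf → 1
18:00 start Amara → 2
19:00 start Ingrid → 3
21:00 end Amara → 2
21:00 end Ingrid → 1
21:00 end Yusuf → 0
Peak is 3, at 19:00 (Amara, Ingrid, Yusuf).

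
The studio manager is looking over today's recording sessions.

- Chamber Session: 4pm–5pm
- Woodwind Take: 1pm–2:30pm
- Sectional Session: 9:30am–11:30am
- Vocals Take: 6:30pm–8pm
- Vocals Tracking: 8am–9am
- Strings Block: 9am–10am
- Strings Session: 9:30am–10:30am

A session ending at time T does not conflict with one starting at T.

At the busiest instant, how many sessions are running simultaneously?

3

Walk through starts and ends in time order (an end at T is processed before a start at T):
8am start Vocals Tracking → 1
9am end Vocals Tracking → 0
9am start Strings Block → 1
9:30am start Sectional Session → 2
9:30am start Strings Session → 3
10am end Strings Block → 2
10:30am end Strings Session → 1
11:30am end Sectional Session → 0
1pm start Woodwind Take → 1
2:30pm end Woodwind Take → 0
4pm start Chamber Session → 1
5pm end Chamber Session → 0
6:30pm start Vocals Take → 1
8pm end Vocals Take → 0
Peak is 3, at 9:30am (Sectional Session, Strings Block, Strings Session).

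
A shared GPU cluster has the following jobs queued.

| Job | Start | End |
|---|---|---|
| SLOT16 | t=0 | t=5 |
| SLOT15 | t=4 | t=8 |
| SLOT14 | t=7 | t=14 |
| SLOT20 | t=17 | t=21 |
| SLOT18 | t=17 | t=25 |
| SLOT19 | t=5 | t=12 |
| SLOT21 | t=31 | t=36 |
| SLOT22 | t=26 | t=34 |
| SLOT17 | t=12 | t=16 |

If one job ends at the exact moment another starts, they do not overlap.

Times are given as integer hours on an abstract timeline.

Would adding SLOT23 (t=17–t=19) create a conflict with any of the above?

Yes — it overlaps SLOT18, SLOT20

SLOT16: ends t=5 at or before SLOT23 starts t=17 → clear.
SLOT15: ends t=8 at or before SLOT23 starts t=17 → clear.
SLOT19: ends t=12 at or before SLOT23 starts t=17 → clear.
SLOT14: ends t=14 at or before SLOT23 starts t=17 → clear.
SLOT17: ends t=16 at or before SLOT23 starts t=17 → clear.
SLOT18: starts t=17 before SLOT23 ends t=19, and ends t=25 after SLOT23 starts t=17 → overlap.
SLOT20: starts t=17 before SLOT23 ends t=19, and ends t=21 after SLOT23 starts t=17 → overlap.
SLOT22: starts t=26 at or after SLOT23 ends t=19 → clear.
SLOT21: starts t=31 at or after SLOT23 ends t=19 → clear.
SLOT23 overlaps SLOT18, SLOT20.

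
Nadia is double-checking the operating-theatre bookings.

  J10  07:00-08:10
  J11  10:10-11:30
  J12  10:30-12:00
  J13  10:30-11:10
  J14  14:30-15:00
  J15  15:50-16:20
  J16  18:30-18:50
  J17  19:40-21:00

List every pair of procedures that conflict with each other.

Two intervals overlap when each starts before the other ends.
Sorted by start: J10, J11, J12, J13, J14, J15, J16, J17.
J11 starts after J10 ends, so nothing later overlaps J10 either.
J12 starts before J11 ends → J11 and J12 overlap.
J13 starts before J11 ends → J11 and J13 overlap.
J14 starts after J11 ends, so nothing later overlaps J11 either.
J13 starts before J12 ends → J12 and J13 overlap.
J14 starts after J12 ends, so nothing later overlaps J12 either.
J14 starts after J13 ends, so nothing later overlaps J13 either.
J15 starts after J14 ends, so nothing later overlaps J14 either.
J16 starts after J15 ends, so nothing later overlaps J15 either.
J17 starts after J16 ends.

J11 & J12, J11 & J13, J12 & J13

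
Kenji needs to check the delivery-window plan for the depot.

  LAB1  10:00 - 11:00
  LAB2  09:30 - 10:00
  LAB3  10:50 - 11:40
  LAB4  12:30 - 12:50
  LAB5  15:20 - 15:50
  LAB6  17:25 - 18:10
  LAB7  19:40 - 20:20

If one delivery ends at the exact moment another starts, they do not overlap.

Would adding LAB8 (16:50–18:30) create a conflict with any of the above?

LAB2: ends 10:00 at or before LAB8 starts 16:50 → clear.
LAB1: ends 11:00 at or before LAB8 starts 16:50 → clear.
LAB3: ends 11:40 at or before LAB8 starts 16:50 → clear.
LAB4: ends 12:50 at or before LAB8 starts 16:50 → clear.
LAB5: ends 15:50 at or before LAB8 starts 16:50 → clear.
LAB6: starts 17:25 before LAB8 ends 18:30, and ends 18:10 after LAB8 starts 16:50 → overlap.
LAB7: starts 19:40 at or after LAB8 ends 18:30 → clear.
LAB8 overlaps LAB6.

Yes — it overlaps LAB6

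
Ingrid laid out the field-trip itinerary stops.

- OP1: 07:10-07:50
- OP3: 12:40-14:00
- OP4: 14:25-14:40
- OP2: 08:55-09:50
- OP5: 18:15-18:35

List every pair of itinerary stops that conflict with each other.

no conflicts

Check each pair: they overlap iff neither finishes before the other starts.
Sorted by start: OP1, OP2, OP3, OP4, OP5.
OP2 starts after OP1 ends; OP1 is clear from here.
OP3 starts after OP2 ends; OP2 is clear from here.
OP4 starts after OP3 ends; OP3 is clear from here.
OP5 starts after OP4 ends.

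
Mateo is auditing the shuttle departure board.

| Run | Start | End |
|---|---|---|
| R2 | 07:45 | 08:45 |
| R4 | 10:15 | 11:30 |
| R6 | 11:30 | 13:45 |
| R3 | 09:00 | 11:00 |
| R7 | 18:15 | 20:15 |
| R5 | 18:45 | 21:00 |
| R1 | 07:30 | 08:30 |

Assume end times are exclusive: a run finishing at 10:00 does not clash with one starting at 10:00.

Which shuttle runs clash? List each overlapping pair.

R1 & R2, R3 & R4, R5 & R7

Sorted by start: R1, R2, R3, R4, R6, R7, R5.
R2 starts before R1 ends → R1 and R2 overlap.
R3 starts after R1 ends; R1 is clear from here.
R3 starts after R2 ends; R2 is clear from here.
R4 starts before R3 ends → R3 and R4 overlap.
R6 starts after R3 ends; R3 is clear from here.
R6 starts exactly when R4 ends (back-to-back, no overlap); R4 is clear from here.
R7 starts after R6 ends; R6 is clear from here.
R5 starts before R7 ends → R7 and R5 overlap.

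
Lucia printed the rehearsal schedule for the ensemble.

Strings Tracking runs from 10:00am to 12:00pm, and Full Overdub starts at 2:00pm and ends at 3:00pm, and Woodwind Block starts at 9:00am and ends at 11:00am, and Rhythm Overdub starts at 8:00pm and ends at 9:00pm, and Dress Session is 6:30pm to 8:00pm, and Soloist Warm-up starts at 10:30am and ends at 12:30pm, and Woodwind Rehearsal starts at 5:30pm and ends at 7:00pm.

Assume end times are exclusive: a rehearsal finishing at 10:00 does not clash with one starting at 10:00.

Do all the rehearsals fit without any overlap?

Sorted by start: Woodwind Block, Strings Tracking, Soloist Warm-up, Full Overdub, Woodwind Rehearsal, Dress Session, Rhythm Overdub.
Strings Tracking starts before Woodwind Block ends → Woodwind Block and Strings Tracking overlap.
That's a conflict, so the schedule is not conflict-free.

No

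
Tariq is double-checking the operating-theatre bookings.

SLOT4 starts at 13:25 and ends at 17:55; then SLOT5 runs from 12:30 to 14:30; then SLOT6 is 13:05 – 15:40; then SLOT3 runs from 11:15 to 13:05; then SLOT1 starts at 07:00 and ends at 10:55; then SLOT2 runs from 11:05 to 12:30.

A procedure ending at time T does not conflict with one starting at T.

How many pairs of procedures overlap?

5

Check each pair: they overlap iff neither finishes before the other starts.
Sorted by start: SLOT1, SLOT2, SLOT3, SLOT5, SLOT6, SLOT4.
SLOT2 starts after SLOT1 ends, so nothing later overlaps SLOT1 either.
SLOT3 starts before SLOT2 ends → SLOT2 and SLOT3 overlap.
SLOT5 starts exactly when SLOT2 ends (back-to-back, no overlap), so nothing later overlaps SLOT2 either.
SLOT5 starts before SLOT3 ends → SLOT3 and SLOT5 overlap.
SLOT6 starts exactly when SLOT3 ends (back-to-back, no overlap), so nothing later overlaps SLOT3 either.
SLOT6 starts before SLOT5 ends → SLOT5 and SLOT6 overlap.
SLOT4 starts before SLOT5 ends → SLOT5 and SLOT4 overlap.
SLOT4 starts before SLOT6 ends → SLOT6 and SLOT4 overlap.
Overlapping pairs: SLOT2 & SLOT3, SLOT3 & SLOT5, SLOT4 & SLOT5, SLOT4 & SLOT6, SLOT5 & SLOT6 — 5 in total.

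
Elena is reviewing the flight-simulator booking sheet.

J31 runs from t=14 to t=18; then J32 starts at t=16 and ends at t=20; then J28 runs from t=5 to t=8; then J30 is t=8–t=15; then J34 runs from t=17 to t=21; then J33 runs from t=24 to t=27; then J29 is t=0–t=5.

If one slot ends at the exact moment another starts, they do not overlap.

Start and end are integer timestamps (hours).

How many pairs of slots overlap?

4

Sorted by start: J29, J28, J30, J31, J32, J34, J33.
J28 starts exactly when J29 ends (back-to-back, no overlap), so nothing later overlaps J29 either.
J30 starts exactly when J28 ends (back-to-back, no overlap), so nothing later overlaps J28 either.
J31 starts before J30 ends → J30 and J31 overlap.
J32 starts after J30 ends, so nothing later overlaps J30 either.
J32 starts before J31 ends → J31 and J32 overlap.
J34 starts before J31 ends → J31 and J34 overlap.
J33 starts after J31 ends.
J34 starts before J32 ends → J32 and J34 overlap.
J33 starts after J32 ends.
J33 starts after J34 ends.
Overlapping pairs: J30 & J31, J31 & J32, J31 & J34, J32 & J34 — 4 in total.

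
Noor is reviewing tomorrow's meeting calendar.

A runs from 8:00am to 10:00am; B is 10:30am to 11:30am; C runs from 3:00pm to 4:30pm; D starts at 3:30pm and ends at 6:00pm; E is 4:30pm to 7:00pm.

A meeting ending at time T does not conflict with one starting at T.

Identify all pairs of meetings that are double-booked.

C & D, D & E

Sorted by start: A, B, C, D, E.
B starts after A ends — done with A.
C starts after B ends — done with B.
D starts before C ends → C and D overlap.
E starts exactly when C ends (back-to-back, no overlap).
E starts before D ends → D and E overlap.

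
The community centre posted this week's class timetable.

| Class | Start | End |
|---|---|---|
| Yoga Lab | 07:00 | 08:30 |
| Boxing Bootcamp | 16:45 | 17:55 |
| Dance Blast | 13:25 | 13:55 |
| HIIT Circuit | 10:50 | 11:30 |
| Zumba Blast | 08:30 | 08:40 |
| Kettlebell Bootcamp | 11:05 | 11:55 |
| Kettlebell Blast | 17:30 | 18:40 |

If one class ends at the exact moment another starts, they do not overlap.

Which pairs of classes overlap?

Sorted by start: Yoga Lab, Zumba Blast, HIIT Circuit, Kettlebell Bootcamp, Dance Blast, Boxing Bootcamp, Kettlebell Blast.
Zumba Blast starts exactly when Yoga Lab ends (back-to-back, no overlap), so Yoga Lab has no further overlaps.
HIIT Circuit starts after Zumba Blast ends, so Zumba Blast has no further overlaps.
Kettlebell Bootcamp starts before HIIT Circuit ends → HIIT Circuit and Kettlebell Bootcamp overlap.
Dance Blast starts after HIIT Circuit ends, so HIIT Circuit has no further overlaps.
Dance Blast starts after Kettlebell Bootcamp ends, so Kettlebell Bootcamp has no further overlaps.
Boxing Bootcamp starts after Dance Blast ends, so Dance Blast has no further overlaps.
Kettlebell Blast starts before Boxing Bootcamp ends → Boxing Bootcamp and Kettlebell Blast overlap.

Boxing Bootcamp & Kettlebell Blast, HIIT Circuit & Kettlebell Bootcamp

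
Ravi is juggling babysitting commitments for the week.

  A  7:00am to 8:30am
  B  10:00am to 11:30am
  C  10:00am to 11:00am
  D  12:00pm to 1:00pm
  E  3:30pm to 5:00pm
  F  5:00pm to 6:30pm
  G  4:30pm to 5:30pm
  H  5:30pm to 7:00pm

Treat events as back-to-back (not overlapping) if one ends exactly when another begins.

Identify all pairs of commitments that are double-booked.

Sorted by start: A, B, C, D, E, G, F, H.
B starts after A ends, so nothing later overlaps A either.
C starts before B ends → B and C overlap.
D starts after B ends, so nothing later overlaps B either.
D starts after C ends, so nothing later overlaps C either.
E starts after D ends, so nothing later overlaps D either.
G starts before E ends → E and G overlap.
F starts exactly when E ends (back-to-back, no overlap), so nothing later overlaps E either.
F starts before G ends → G and F overlap.
H starts exactly when G ends (back-to-back, no overlap).
H starts before F ends → F and H overlap.

B & C, E & G, F & G, F & H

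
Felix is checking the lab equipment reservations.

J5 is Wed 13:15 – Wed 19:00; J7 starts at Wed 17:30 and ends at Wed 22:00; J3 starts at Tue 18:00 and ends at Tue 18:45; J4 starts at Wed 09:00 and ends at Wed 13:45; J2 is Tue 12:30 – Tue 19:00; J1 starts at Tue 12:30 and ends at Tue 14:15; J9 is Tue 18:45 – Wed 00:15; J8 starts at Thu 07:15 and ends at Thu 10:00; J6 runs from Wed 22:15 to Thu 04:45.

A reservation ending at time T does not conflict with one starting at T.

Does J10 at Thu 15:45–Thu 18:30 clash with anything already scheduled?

No — it doesn't clash with anything

J1: ends Tue 14:15 at or before J10 starts Thu 15:45 → clear.
J2: ends Tue 19:00 at or before J10 starts Thu 15:45 → clear.
J3: ends Tue 18:45 at or before J10 starts Thu 15:45 → clear.
J9: ends Wed 00:15 at or before J10 starts Thu 15:45 → clear.
J4: ends Wed 13:45 at or before J10 starts Thu 15:45 → clear.
J5: ends Wed 19:00 at or before J10 starts Thu 15:45 → clear.
J7: ends Wed 22:00 at or before J10 starts Thu 15:45 → clear.
J6: ends Thu 04:45 at or before J10 starts Thu 15:45 → clear.
J8: ends Thu 10:00 at or before J10 starts Thu 15:45 → clear.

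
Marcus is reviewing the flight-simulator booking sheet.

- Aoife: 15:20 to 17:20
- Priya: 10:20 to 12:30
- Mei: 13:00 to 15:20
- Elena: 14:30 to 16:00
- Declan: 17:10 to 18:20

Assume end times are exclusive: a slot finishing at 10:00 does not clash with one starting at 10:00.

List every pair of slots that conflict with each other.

Sorted by start: Priya, Mei, Elena, Aoife, Declan.
Mei starts after Priya ends, so nothing later overlaps Priya either.
Elena starts before Mei ends → Mei and Elena overlap.
Aoife starts exactly when Mei ends (back-to-back, no overlap), so nothing later overlaps Mei either.
Aoife starts before Elena ends → Elena and Aoife overlap.
Declan starts after Elena ends.
Declan starts before Aoife ends → Aoife and Declan overlap.

Aoife & Declan, Aoife & Elena, Elena & Mei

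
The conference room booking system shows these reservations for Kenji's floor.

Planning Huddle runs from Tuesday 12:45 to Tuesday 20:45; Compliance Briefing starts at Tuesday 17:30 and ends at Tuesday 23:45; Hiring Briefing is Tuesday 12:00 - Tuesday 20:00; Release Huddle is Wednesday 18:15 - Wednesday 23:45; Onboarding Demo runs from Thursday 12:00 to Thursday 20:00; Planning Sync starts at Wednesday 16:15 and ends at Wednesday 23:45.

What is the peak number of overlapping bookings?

Sort all start/end points and keep a running count:
Tuesday 12:00 start Hiring Briefing → 1
Tuesday 12:45 start Planning Huddle → 2
Tuesday 17:30 start Compliance Briefing → 3
Tuesday 20:00 end Hiring Briefing → 2
Tuesday 20:45 end Planning Huddle → 1
Tuesday 23:45 end Compliance Briefing → 0
Wednesday 16:15 start Planning Sync → 1
Wednesday 18:15 start Release Huddle → 2
Wednesday 23:45 end Planning Sync → 1
Wednesday 23:45 end Release Huddle → 0
Thursday 12:00 start Onboarding Demo → 1
Thursday 20:00 end Onboarding Demo → 0
Peak is 3, at Tuesday 17:30 (Compliance Briefing, Hiring Briefing, Planning Huddle).

3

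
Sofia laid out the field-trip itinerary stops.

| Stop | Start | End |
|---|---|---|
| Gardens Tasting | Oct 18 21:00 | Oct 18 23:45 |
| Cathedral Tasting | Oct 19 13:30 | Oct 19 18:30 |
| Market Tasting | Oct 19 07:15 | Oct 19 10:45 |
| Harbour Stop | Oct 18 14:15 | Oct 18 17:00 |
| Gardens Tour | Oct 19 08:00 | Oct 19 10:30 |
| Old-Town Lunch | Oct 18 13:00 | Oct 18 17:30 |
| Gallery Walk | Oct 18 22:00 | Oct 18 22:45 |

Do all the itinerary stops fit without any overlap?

Sorted by start: Old-Town Lunch, Harbour Stop, Gardens Tasting, Gallery Walk, Market Tasting, Gardens Tour, Cathedral Tasting.
Harbour Stop starts before Old-Town Lunch ends → Old-Town Lunch and Harbour Stop overlap.
That's a conflict, so the schedule is not conflict-free.

No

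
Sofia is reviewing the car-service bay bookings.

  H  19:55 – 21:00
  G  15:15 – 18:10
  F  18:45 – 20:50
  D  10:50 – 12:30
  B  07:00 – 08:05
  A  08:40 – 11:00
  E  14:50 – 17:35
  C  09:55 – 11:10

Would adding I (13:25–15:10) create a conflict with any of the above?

Yes — it overlaps E

B: ends 08:05 at or before I starts 13:25 → clear.
A: ends 11:00 at or before I starts 13:25 → clear.
C: ends 11:10 at or before I starts 13:25 → clear.
D: ends 12:30 at or before I starts 13:25 → clear.
E: starts 14:50 before I ends 15:10, and ends 17:35 after I starts 13:25 → overlap.
G: starts 15:15 at or after I ends 15:10 → clear.
F: starts 18:45 at or after I ends 15:10 → clear.
H: starts 19:55 at or after I ends 15:10 → clear.
I overlaps E.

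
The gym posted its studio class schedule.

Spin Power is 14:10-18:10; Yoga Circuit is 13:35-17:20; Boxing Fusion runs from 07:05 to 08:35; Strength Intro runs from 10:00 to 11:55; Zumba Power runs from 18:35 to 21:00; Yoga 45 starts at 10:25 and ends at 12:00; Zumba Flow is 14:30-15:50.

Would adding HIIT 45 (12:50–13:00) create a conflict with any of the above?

Boxing Fusion: ends 08:35 at or before HIIT 45 starts 12:50 → clear.
Strength Intro: ends 11:55 at or before HIIT 45 starts 12:50 → clear.
Yoga 45: ends 12:00 at or before HIIT 45 starts 12:50 → clear.
Yoga Circuit: starts 13:35 at or after HIIT 45 ends 13:00 → clear.
Spin Power: starts 14:10 at or after HIIT 45 ends 13:00 → clear.
Zumba Flow: starts 14:30 at or after HIIT 45 ends 13:00 → clear.
Zumba Power: starts 18:35 at or after HIIT 45 ends 13:00 → clear.

No — it doesn't clash with anything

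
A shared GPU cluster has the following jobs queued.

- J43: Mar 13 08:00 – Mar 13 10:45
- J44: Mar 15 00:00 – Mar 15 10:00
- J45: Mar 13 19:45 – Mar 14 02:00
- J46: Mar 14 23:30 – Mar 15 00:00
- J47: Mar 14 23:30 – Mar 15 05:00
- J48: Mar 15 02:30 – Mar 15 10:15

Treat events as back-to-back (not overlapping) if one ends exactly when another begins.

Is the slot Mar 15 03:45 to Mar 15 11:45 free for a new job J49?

J43: ends Mar 13 10:45 at or before J49 starts Mar 15 03:45 → clear.
J45: ends Mar 14 02:00 at or before J49 starts Mar 15 03:45 → clear.
J46: ends Mar 15 00:00 at or before J49 starts Mar 15 03:45 → clear.
J47: starts Mar 14 23:30 before J49 ends Mar 15 11:45, and ends Mar 15 05:00 after J49 starts Mar 15 03:45 → overlap.
J44: starts Mar 15 00:00 before J49 ends Mar 15 11:45, and ends Mar 15 10:00 after J49 starts Mar 15 03:45 → overlap.
J48: starts Mar 15 02:30 before J49 ends Mar 15 11:45, and ends Mar 15 10:15 after J49 starts Mar 15 03:45 → overlap.
J49 overlaps J44, J47, J48.

No — it overlaps J44, J47, J48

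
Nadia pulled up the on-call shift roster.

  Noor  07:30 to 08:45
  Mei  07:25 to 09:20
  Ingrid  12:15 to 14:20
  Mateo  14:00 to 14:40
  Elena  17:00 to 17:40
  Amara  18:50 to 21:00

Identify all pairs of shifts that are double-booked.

Sorted by start: Mei, Noor, Ingrid, Mateo, Elena, Amara.
Noor starts before Mei ends → Mei and Noor overlap.
Ingrid starts after Mei ends; Mei is clear from here.
Ingrid starts after Noor ends; Noor is clear from here.
Mateo starts before Ingrid ends → Ingrid and Mateo overlap.
Elena starts after Ingrid ends; Ingrid is clear from here.
Elena starts after Mateo ends; Mateo is clear from here.
Amara starts after Elena ends.

Ingrid & Mateo, Mei & Noor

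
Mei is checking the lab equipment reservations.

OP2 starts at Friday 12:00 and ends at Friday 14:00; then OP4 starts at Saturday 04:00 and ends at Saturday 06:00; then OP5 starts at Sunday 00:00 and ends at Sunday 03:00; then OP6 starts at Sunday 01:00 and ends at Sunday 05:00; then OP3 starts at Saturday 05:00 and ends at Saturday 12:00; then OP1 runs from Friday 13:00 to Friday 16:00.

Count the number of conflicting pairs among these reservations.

3

Sorted by start: OP2, OP1, OP4, OP3, OP5, OP6.
OP1 starts before OP2 ends → OP2 and OP1 overlap.
OP4 starts after OP2 ends; OP2 is clear from here.
OP4 starts after OP1 ends; OP1 is clear from here.
OP3 starts before OP4 ends → OP4 and OP3 overlap.
OP5 starts after OP4 ends; OP4 is clear from here.
OP5 starts after OP3 ends; OP3 is clear from here.
OP6 starts before OP5 ends → OP5 and OP6 overlap.
Overlapping pairs: OP1 & OP2, OP3 & OP4, OP5 & OP6 — 3 in total.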